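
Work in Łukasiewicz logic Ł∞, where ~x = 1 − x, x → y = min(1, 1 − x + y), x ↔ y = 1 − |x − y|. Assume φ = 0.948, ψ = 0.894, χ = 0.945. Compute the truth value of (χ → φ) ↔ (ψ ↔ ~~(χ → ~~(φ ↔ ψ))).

χ → φ = min(1, 1 − 0.945 + 0.948) = min(1, 1.003) = 1.000
φ ↔ ψ = 1 − |0.948 − 0.894| = 1 − 0.054 = 0.946
~(φ ↔ ψ) = 1 − 0.946 = 0.054
~~(φ ↔ ψ) = 1 − 0.054 = 0.946
χ → ~~(φ ↔ ψ) = min(1, 1 − 0.945 + 0.946) = min(1, 1.001) = 1.000
~(χ → ~~(φ ↔ ψ)) = 1 − 1.000 = 0.000
~~(χ → ~~(φ ↔ ψ)) = 1 − 0.000 = 1.000
ψ ↔ ~~(χ → ~~(φ ↔ ψ)) = 1 − |0.894 − 1.000| = 1 − 0.106 = 0.894
(χ → φ) ↔ (ψ ↔ ~~(χ → ~~(φ ↔ ψ))) = 1 − |1.000 − 0.894| = 1 − 0.106 = 0.894

0.894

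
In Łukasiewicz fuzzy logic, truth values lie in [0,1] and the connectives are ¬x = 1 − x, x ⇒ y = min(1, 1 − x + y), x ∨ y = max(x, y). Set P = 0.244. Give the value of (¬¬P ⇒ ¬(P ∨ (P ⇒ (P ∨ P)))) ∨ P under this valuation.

0.756

¬P = 1 − 0.244 = 0.756
¬¬P = 1 − 0.756 = 0.244
P ∨ P = max(0.244, 0.244) = 0.244
P ⇒ (P ∨ P) = min(1, 1 − 0.244 + 0.244) = min(1, 1.000) = 1.000
P ∨ (P ⇒ (P ∨ P)) = max(0.244, 1.000) = 1.000
¬(P ∨ (P ⇒ (P ∨ P))) = 1 − 1.000 = 0.000
¬¬P ⇒ ¬(P ∨ (P ⇒ (P ∨ P))) = min(1, 1 − 0.244 + 0.000) = min(1, 0.756) = 0.756
(¬¬P ⇒ ¬(P ∨ (P ⇒ (P ∨ P)))) ∨ P = max(0.756, 0.244) = 0.756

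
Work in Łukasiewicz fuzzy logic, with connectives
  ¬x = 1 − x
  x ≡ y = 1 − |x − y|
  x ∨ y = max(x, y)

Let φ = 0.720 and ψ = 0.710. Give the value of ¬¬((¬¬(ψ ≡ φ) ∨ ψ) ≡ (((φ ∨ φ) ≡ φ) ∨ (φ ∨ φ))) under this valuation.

0.990

ψ ≡ φ = 1 − |0.710 − 0.720| = 1 − 0.010 = 0.990
¬(ψ ≡ φ) = 1 − 0.990 = 0.010
¬¬(ψ ≡ φ) = 1 − 0.010 = 0.990
¬¬(ψ ≡ φ) ∨ ψ = max(0.990, 0.710) = 0.990
φ ∨ φ = max(0.720, 0.720) = 0.720
(φ ∨ φ) ≡ φ = 1 − |0.720 − 0.720| = 1 − 0.000 = 1.000
((φ ∨ φ) ≡ φ) ∨ (φ ∨ φ) = max(1.000, 0.720) = 1.000
(¬¬(ψ ≡ φ) ∨ ψ) ≡ (((φ ∨ φ) ≡ φ) ∨ (φ ∨ φ)) = 1 − |0.990 − 1.000| = 1 − 0.010 = 0.990
¬((¬¬(ψ ≡ φ) ∨ ψ) ≡ (((φ ∨ φ) ≡ φ) ∨ (φ ∨ φ))) = 1 − 0.990 = 0.010
¬¬((¬¬(ψ ≡ φ) ∨ ψ) ≡ (((φ ∨ φ) ≡ φ) ∨ (φ ∨ φ))) = 1 − 0.010 = 0.990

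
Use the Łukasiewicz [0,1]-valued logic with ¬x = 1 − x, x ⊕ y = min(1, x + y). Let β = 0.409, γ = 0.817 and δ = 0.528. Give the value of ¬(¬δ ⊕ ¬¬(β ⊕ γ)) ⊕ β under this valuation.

0.409

¬δ = 1 − 0.528 = 0.472
β ⊕ γ = min(1, 0.409 + 0.817) = min(1, 1.226) = 1.000
¬(β ⊕ γ) = 1 − 1.000 = 0.000
¬¬(β ⊕ γ) = 1 − 0.000 = 1.000
¬δ ⊕ ¬¬(β ⊕ γ) = min(1, 0.472 + 1.000) = min(1, 1.472) = 1.000
¬(¬δ ⊕ ¬¬(β ⊕ γ)) = 1 − 1.000 = 0.000
¬(¬δ ⊕ ¬¬(β ⊕ γ)) ⊕ β = min(1, 0.000 + 0.409) = min(1, 0.409) = 0.409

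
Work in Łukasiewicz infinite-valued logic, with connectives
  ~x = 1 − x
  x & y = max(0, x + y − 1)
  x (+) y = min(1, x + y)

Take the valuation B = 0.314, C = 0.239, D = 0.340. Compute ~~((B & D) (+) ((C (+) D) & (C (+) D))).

0.158

B & D = max(0, 0.314 + 0.340 − 1) = max(0, -0.346) = 0.000
C (+) D = min(1, 0.239 + 0.340) = min(1, 0.579) = 0.579
(C (+) D) & (C (+) D) = max(0, 0.579 + 0.579 − 1) = max(0, 0.158) = 0.158
(B & D) (+) ((C (+) D) & (C (+) D)) = min(1, 0.000 + 0.158) = min(1, 0.158) = 0.158
~((B & D) (+) ((C (+) D) & (C (+) D))) = 1 − 0.158 = 0.842
~~((B & D) (+) ((C (+) D) & (C (+) D))) = 1 − 0.842 = 0.158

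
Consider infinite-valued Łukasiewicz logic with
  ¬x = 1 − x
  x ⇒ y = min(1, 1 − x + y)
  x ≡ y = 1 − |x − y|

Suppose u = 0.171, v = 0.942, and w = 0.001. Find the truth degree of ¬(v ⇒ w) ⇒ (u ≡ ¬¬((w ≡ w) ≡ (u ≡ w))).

0.400

v ⇒ w = min(1, 1 − 0.942 + 0.001) = min(1, 0.059) = 0.059
¬(v ⇒ w) = 1 − 0.059 = 0.941
w ≡ w = 1 − |0.001 − 0.001| = 1 − 0.000 = 1.000
u ≡ w = 1 − |0.171 − 0.001| = 1 − 0.170 = 0.830
(w ≡ w) ≡ (u ≡ w) = 1 − |1.000 − 0.830| = 1 − 0.170 = 0.830
¬((w ≡ w) ≡ (u ≡ w)) = 1 − 0.830 = 0.170
¬¬((w ≡ w) ≡ (u ≡ w)) = 1 − 0.170 = 0.830
u ≡ ¬¬((w ≡ w) ≡ (u ≡ w)) = 1 − |0.171 − 0.830| = 1 − 0.659 = 0.341
¬(v ⇒ w) ⇒ (u ≡ ¬¬((w ≡ w) ≡ (u ≡ w))) = min(1, 1 − 0.941 + 0.341) = min(1, 0.400) = 0.400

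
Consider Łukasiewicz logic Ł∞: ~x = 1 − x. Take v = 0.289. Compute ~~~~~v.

~v = 1 − 0.289 = 0.711
~~v = 1 − 0.711 = 0.289
~~~v = 1 − 0.289 = 0.711
~~~~v = 1 − 0.711 = 0.289
~~~~~v = 1 − 0.289 = 0.711

0.711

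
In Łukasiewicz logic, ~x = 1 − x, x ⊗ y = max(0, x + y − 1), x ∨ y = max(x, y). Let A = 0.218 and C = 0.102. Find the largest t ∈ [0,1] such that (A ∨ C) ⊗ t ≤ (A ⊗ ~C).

0.898

A ∨ C = max(0.218, 0.102) = 0.218
So the left factor is A ∨ C = 0.218.
~C = 1 − 0.102 = 0.898
A ⊗ ~C = max(0, 0.218 + 0.898 − 1) = max(0, 0.116) = 0.116
So the right-hand bound is A ⊗ ~C = 0.116.
The residuum of the Łukasiewicz t-norm gives the supremum: min(1, 1 − 0.218 + 0.116).
1 − 0.218 + 0.116 = 0.898, so t = min(1, 0.898) = 0.898.
Check: 0.218 ⊗ 0.898 = max(0, 0.116) = 0.116 ≤ 0.116.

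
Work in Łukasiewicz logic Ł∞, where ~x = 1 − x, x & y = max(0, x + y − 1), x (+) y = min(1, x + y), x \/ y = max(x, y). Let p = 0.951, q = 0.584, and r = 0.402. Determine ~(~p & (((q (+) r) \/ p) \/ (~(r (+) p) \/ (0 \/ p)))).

~p = 1 − 0.951 = 0.049
q (+) r = min(1, 0.584 + 0.402) = min(1, 0.986) = 0.986
(q (+) r) \/ p = max(0.986, 0.951) = 0.986
r (+) p = min(1, 0.402 + 0.951) = min(1, 1.353) = 1.000
~(r (+) p) = 1 − 1.000 = 0.000
0 \/ p = max(0.000, 0.951) = 0.951
~(r (+) p) \/ (0 \/ p) = max(0.000, 0.951) = 0.951
((q (+) r) \/ p) \/ (~(r (+) p) \/ (0 \/ p)) = max(0.986, 0.951) = 0.986
~p & (((q (+) r) \/ p) \/ (~(r (+) p) \/ (0 \/ p))) = max(0, 0.049 + 0.986 − 1) = max(0, 0.035) = 0.035
~(~p & (((q (+) r) \/ p) \/ (~(r (+) p) \/ (0 \/ p)))) = 1 − 0.035 = 0.965

0.965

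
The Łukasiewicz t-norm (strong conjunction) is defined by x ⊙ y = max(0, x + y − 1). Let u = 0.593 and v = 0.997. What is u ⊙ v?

u ⊙ v = max(0, 0.593 + 0.997 − 1) = max(0, 0.590) = 0.590
For comparison, the Gödel (minimum) t-norm min(x, y) would give 0.593.

0.590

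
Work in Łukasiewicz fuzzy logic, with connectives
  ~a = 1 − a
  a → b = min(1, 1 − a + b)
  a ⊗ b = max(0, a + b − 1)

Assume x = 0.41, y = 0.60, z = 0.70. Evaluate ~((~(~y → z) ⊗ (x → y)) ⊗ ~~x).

1.00

~y = 1 − 0.60 = 0.40
~y → z = min(1, 1 − 0.40 + 0.70) = min(1, 1.30) = 1.00
~(~y → z) = 1 − 1.00 = 0.00
x → y = min(1, 1 − 0.41 + 0.60) = min(1, 1.19) = 1.00
~(~y → z) ⊗ (x → y) = max(0, 0.00 + 1.00 − 1) = max(0, 0.00) = 0.00
~x = 1 − 0.41 = 0.59
~~x = 1 − 0.59 = 0.41
(~(~y → z) ⊗ (x → y)) ⊗ ~~x = max(0, 0.00 + 0.41 − 1) = max(0, -0.59) = 0.00
~((~(~y → z) ⊗ (x → y)) ⊗ ~~x) = 1 − 0.00 = 1.00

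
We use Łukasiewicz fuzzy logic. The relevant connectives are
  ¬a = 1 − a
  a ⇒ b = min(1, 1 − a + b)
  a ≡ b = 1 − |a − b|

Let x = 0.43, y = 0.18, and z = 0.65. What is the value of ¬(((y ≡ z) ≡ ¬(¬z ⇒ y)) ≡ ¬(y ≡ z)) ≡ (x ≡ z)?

0.39

y ≡ z = 1 − |0.18 − 0.65| = 1 − 0.47 = 0.53
¬z = 1 − 0.65 = 0.35
¬z ⇒ y = min(1, 1 − 0.35 + 0.18) = min(1, 0.83) = 0.83
¬(¬z ⇒ y) = 1 − 0.83 = 0.17
(y ≡ z) ≡ ¬(¬z ⇒ y) = 1 − |0.53 − 0.17| = 1 − 0.36 = 0.64
¬(y ≡ z) = 1 − 0.53 = 0.47
((y ≡ z) ≡ ¬(¬z ⇒ y)) ≡ ¬(y ≡ z) = 1 − |0.64 − 0.47| = 1 − 0.17 = 0.83
¬(((y ≡ z) ≡ ¬(¬z ⇒ y)) ≡ ¬(y ≡ z)) = 1 − 0.83 = 0.17
x ≡ z = 1 − |0.43 − 0.65| = 1 − 0.22 = 0.78
¬(((y ≡ z) ≡ ¬(¬z ⇒ y)) ≡ ¬(y ≡ z)) ≡ (x ≡ z) = 1 − |0.17 − 0.78| = 1 − 0.61 = 0.39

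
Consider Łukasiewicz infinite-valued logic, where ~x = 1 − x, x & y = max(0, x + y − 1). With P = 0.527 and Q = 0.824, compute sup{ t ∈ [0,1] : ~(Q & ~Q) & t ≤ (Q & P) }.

~Q = 1 − 0.824 = 0.176
Q & ~Q = max(0, 0.824 + 0.176 − 1) = max(0, 0.000) = 0.000
~(Q & ~Q) = 1 − 0.000 = 1.000
So the left factor is ~(Q & ~Q) = 1.000.
Q & P = max(0, 0.824 + 0.527 − 1) = max(0, 0.351) = 0.351
So the right-hand bound is Q & P = 0.351.
The residuum of the Łukasiewicz t-norm gives the supremum: min(1, 1 − 1.000 + 0.351).
1 − 1.000 + 0.351 = 0.351, so t = min(1, 0.351) = 0.351.
Check: 1.000 & 0.351 = max(0, 0.351) = 0.351 ≤ 0.351.

0.351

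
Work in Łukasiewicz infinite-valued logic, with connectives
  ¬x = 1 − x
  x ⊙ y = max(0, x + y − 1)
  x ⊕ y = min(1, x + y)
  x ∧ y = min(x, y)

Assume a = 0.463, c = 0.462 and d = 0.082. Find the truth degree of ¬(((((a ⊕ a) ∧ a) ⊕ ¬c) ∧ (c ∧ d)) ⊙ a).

a ⊕ a = min(1, 0.463 + 0.463) = min(1, 0.926) = 0.926
(a ⊕ a) ∧ a = min(0.926, 0.463) = 0.463
¬c = 1 − 0.462 = 0.538
((a ⊕ a) ∧ a) ⊕ ¬c = min(1, 0.463 + 0.538) = min(1, 1.001) = 1.000
c ∧ d = min(0.462, 0.082) = 0.082
(((a ⊕ a) ∧ a) ⊕ ¬c) ∧ (c ∧ d) = min(1.000, 0.082) = 0.082
((((a ⊕ a) ∧ a) ⊕ ¬c) ∧ (c ∧ d)) ⊙ a = max(0, 0.082 + 0.463 − 1) = max(0, -0.455) = 0.000
¬(((((a ⊕ a) ∧ a) ⊕ ¬c) ∧ (c ∧ d)) ⊙ a) = 1 − 0.000 = 1.000

1.000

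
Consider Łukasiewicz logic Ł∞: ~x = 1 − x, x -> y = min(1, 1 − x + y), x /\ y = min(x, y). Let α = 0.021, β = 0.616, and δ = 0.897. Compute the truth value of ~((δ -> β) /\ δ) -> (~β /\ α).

δ -> β = min(1, 1 − 0.897 + 0.616) = min(1, 0.719) = 0.719
(δ -> β) /\ δ = min(0.719, 0.897) = 0.719
~((δ -> β) /\ δ) = 1 − 0.719 = 0.281
~β = 1 − 0.616 = 0.384
~β /\ α = min(0.384, 0.021) = 0.021
~((δ -> β) /\ δ) -> (~β /\ α) = min(1, 1 − 0.281 + 0.021) = min(1, 0.740) = 0.740

0.740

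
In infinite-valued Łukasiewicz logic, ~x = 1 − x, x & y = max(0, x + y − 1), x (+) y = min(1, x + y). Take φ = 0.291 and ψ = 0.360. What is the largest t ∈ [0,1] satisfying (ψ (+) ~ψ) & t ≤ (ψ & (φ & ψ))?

0.000

~ψ = 1 − 0.360 = 0.640
ψ (+) ~ψ = min(1, 0.360 + 0.640) = min(1, 1.000) = 1.000
So the left factor is ψ (+) ~ψ = 1.000.
φ & ψ = max(0, 0.291 + 0.360 − 1) = max(0, -0.349) = 0.000
ψ & (φ & ψ) = max(0, 0.360 + 0.000 − 1) = max(0, -0.640) = 0.000
So the right-hand bound is ψ & (φ & ψ) = 0.000.
The residuum of the Łukasiewicz t-norm gives the supremum: min(1, 1 − 1.000 + 0.000).
1 − 1.000 + 0.000 = 0.000, so t = min(1, 0.000) = 0.000.
Check: 1.000 & 0.000 = max(0, 0.000) = 0.000 ≤ 0.000.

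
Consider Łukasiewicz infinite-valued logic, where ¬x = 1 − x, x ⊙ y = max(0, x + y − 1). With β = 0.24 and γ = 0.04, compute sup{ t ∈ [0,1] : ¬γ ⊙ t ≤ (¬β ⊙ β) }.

¬γ = 1 − 0.04 = 0.96
So the left factor is ¬γ = 0.96.
¬β = 1 − 0.24 = 0.76
¬β ⊙ β = max(0, 0.76 + 0.24 − 1) = max(0, 0.00) = 0.00
So the right-hand bound is ¬β ⊙ β = 0.00.
The residuum of the Łukasiewicz t-norm gives the supremum: min(1, 1 − 0.96 + 0.00).
1 − 0.96 + 0.00 = 0.04, so t = min(1, 0.04) = 0.04.
Check: 0.96 ⊙ 0.04 = max(0, 0.00) = 0.00 ≤ 0.00.

0.04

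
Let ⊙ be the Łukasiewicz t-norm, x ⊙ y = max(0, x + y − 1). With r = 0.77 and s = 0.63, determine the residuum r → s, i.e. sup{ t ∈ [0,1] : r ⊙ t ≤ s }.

The residuum of the Łukasiewicz t-norm gives the supremum: min(1, 1 − 0.77 + 0.63).
1 − 0.77 + 0.63 = 0.86, so t = min(1, 0.86) = 0.86.
Check: 0.77 ⊙ 0.86 = max(0, 0.63) = 0.63 ≤ 0.63.

0.86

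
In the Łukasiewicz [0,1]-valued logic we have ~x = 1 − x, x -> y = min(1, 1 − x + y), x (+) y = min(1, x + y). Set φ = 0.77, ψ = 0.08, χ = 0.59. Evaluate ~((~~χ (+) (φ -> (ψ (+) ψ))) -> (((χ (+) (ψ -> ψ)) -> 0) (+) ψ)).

0.90

~χ = 1 − 0.59 = 0.41
~~χ = 1 − 0.41 = 0.59
ψ (+) ψ = min(1, 0.08 + 0.08) = min(1, 0.16) = 0.16
φ -> (ψ (+) ψ) = min(1, 1 − 0.77 + 0.16) = min(1, 0.39) = 0.39
~~χ (+) (φ -> (ψ (+) ψ)) = min(1, 0.59 + 0.39) = min(1, 0.98) = 0.98
ψ -> ψ = min(1, 1 − 0.08 + 0.08) = min(1, 1.00) = 1.00
χ (+) (ψ -> ψ) = min(1, 0.59 + 1.00) = min(1, 1.59) = 1.00
(χ (+) (ψ -> ψ)) -> 0 = min(1, 1 − 1.00 + 0.00) = min(1, 0.00) = 0.00
((χ (+) (ψ -> ψ)) -> 0) (+) ψ = min(1, 0.00 + 0.08) = min(1, 0.08) = 0.08
(~~χ (+) (φ -> (ψ (+) ψ))) -> (((χ (+) (ψ -> ψ)) -> 0) (+) ψ) = min(1, 1 − 0.98 + 0.08) = min(1, 0.10) = 0.10
~((~~χ (+) (φ -> (ψ (+) ψ))) -> (((χ (+) (ψ -> ψ)) -> 0) (+) ψ)) = 1 − 0.10 = 0.90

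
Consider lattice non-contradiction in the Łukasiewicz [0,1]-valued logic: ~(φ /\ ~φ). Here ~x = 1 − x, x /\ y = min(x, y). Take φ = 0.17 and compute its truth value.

~φ = 1 − 0.17 = 0.83
φ /\ ~φ = min(0.17, 0.83) = 0.17
~(φ /\ ~φ) = 1 − 0.17 = 0.83
(The value 0.83 < 1 shows this instance is not satisfied; not a Ł∞-tautology — its value is 1 − min(a, 1−a).)

0.83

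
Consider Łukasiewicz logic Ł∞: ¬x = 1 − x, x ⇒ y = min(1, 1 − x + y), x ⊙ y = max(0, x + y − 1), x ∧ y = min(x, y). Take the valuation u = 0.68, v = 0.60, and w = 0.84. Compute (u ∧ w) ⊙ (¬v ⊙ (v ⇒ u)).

0.08

u ∧ w = min(0.68, 0.84) = 0.68
¬v = 1 − 0.60 = 0.40
v ⇒ u = min(1, 1 − 0.60 + 0.68) = min(1, 1.08) = 1.00
¬v ⊙ (v ⇒ u) = max(0, 0.40 + 1.00 − 1) = max(0, 0.40) = 0.40
(u ∧ w) ⊙ (¬v ⊙ (v ⇒ u)) = max(0, 0.68 + 0.40 − 1) = max(0, 0.08) = 0.08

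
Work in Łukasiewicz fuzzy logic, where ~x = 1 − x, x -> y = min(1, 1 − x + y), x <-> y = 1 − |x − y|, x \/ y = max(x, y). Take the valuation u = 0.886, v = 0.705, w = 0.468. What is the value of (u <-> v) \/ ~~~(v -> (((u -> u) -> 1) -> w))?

u <-> v = 1 − |0.886 − 0.705| = 1 − 0.181 = 0.819
u -> u = min(1, 1 − 0.886 + 0.886) = min(1, 1.000) = 1.000
(u -> u) -> 1 = min(1, 1 − 1.000 + 1.000) = min(1, 1.000) = 1.000
((u -> u) -> 1) -> w = min(1, 1 − 1.000 + 0.468) = min(1, 0.468) = 0.468
v -> (((u -> u) -> 1) -> w) = min(1, 1 − 0.705 + 0.468) = min(1, 0.763) = 0.763
~(v -> (((u -> u) -> 1) -> w)) = 1 − 0.763 = 0.237
~~(v -> (((u -> u) -> 1) -> w)) = 1 − 0.237 = 0.763
~~~(v -> (((u -> u) -> 1) -> w)) = 1 − 0.763 = 0.237
(u <-> v) \/ ~~~(v -> (((u -> u) -> 1) -> w)) = max(0.819, 0.237) = 0.819

0.819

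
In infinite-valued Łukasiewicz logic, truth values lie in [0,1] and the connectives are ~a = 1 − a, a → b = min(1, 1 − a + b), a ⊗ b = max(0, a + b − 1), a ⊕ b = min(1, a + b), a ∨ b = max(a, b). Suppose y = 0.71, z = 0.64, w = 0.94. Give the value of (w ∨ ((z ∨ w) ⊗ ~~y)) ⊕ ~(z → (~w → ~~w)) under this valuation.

0.94

z ∨ w = max(0.64, 0.94) = 0.94
~y = 1 − 0.71 = 0.29
~~y = 1 − 0.29 = 0.71
(z ∨ w) ⊗ ~~y = max(0, 0.94 + 0.71 − 1) = max(0, 0.65) = 0.65
w ∨ ((z ∨ w) ⊗ ~~y) = max(0.94, 0.65) = 0.94
~w = 1 − 0.94 = 0.06
~~w = 1 − 0.06 = 0.94
~w → ~~w = min(1, 1 − 0.06 + 0.94) = min(1, 1.88) = 1.00
z → (~w → ~~w) = min(1, 1 − 0.64 + 1.00) = min(1, 1.36) = 1.00
~(z → (~w → ~~w)) = 1 − 1.00 = 0.00
(w ∨ ((z ∨ w) ⊗ ~~y)) ⊕ ~(z → (~w → ~~w)) = min(1, 0.94 + 0.00) = min(1, 0.94) = 0.94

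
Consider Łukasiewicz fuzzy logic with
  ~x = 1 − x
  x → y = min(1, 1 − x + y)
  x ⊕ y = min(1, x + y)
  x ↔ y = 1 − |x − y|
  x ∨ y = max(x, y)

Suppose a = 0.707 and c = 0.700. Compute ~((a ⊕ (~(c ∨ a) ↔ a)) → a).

0.293

c ∨ a = max(0.700, 0.707) = 0.707
~(c ∨ a) = 1 − 0.707 = 0.293
~(c ∨ a) ↔ a = 1 − |0.293 − 0.707| = 1 − 0.414 = 0.586
a ⊕ (~(c ∨ a) ↔ a) = min(1, 0.707 + 0.586) = min(1, 1.293) = 1.000
(a ⊕ (~(c ∨ a) ↔ a)) → a = min(1, 1 − 1.000 + 0.707) = min(1, 0.707) = 0.707
~((a ⊕ (~(c ∨ a) ↔ a)) → a) = 1 − 0.707 = 0.293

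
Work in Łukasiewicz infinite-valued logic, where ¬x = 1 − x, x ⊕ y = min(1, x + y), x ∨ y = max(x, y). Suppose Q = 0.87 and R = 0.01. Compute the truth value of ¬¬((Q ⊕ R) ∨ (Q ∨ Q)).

0.88

Q ⊕ R = min(1, 0.87 + 0.01) = min(1, 0.88) = 0.88
Q ∨ Q = max(0.87, 0.87) = 0.87
(Q ⊕ R) ∨ (Q ∨ Q) = max(0.88, 0.87) = 0.88
¬((Q ⊕ R) ∨ (Q ∨ Q)) = 1 − 0.88 = 0.12
¬¬((Q ⊕ R) ∨ (Q ∨ Q)) = 1 − 0.12 = 0.88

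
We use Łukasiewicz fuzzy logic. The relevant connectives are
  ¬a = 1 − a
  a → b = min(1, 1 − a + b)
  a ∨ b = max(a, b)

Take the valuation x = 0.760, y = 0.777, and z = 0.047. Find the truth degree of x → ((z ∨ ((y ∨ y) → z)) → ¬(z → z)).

0.970

y ∨ y = max(0.777, 0.777) = 0.777
(y ∨ y) → z = min(1, 1 − 0.777 + 0.047) = min(1, 0.270) = 0.270
z ∨ ((y ∨ y) → z) = max(0.047, 0.270) = 0.270
z → z = min(1, 1 − 0.047 + 0.047) = min(1, 1.000) = 1.000
¬(z → z) = 1 − 1.000 = 0.000
(z ∨ ((y ∨ y) → z)) → ¬(z → z) = min(1, 1 − 0.270 + 0.000) = min(1, 0.730) = 0.730
x → ((z ∨ ((y ∨ y) → z)) → ¬(z → z)) = min(1, 1 − 0.760 + 0.730) = min(1, 0.970) = 0.970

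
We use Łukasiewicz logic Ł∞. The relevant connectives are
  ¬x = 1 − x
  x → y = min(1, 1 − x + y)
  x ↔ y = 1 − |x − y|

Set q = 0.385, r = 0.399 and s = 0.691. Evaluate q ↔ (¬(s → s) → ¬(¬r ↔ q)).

s → s = min(1, 1 − 0.691 + 0.691) = min(1, 1.000) = 1.000
¬(s → s) = 1 − 1.000 = 0.000
¬r = 1 − 0.399 = 0.601
¬r ↔ q = 1 − |0.601 − 0.385| = 1 − 0.216 = 0.784
¬(¬r ↔ q) = 1 − 0.784 = 0.216
¬(s → s) → ¬(¬r ↔ q) = min(1, 1 − 0.000 + 0.216) = min(1, 1.216) = 1.000
q ↔ (¬(s → s) → ¬(¬r ↔ q)) = 1 − |0.385 − 1.000| = 1 − 0.615 = 0.385

0.385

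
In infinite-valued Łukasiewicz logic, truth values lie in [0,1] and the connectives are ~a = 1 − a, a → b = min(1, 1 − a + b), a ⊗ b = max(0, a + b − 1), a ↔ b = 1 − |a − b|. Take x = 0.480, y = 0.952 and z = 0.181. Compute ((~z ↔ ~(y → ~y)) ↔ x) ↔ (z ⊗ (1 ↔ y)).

0.568

~z = 1 − 0.181 = 0.819
~y = 1 − 0.952 = 0.048
y → ~y = min(1, 1 − 0.952 + 0.048) = min(1, 0.096) = 0.096
~(y → ~y) = 1 − 0.096 = 0.904
~z ↔ ~(y → ~y) = 1 − |0.819 − 0.904| = 1 − 0.085 = 0.915
(~z ↔ ~(y → ~y)) ↔ x = 1 − |0.915 − 0.480| = 1 − 0.435 = 0.565
1 ↔ y = 1 − |1.000 − 0.952| = 1 − 0.048 = 0.952
z ⊗ (1 ↔ y) = max(0, 0.181 + 0.952 − 1) = max(0, 0.133) = 0.133
((~z ↔ ~(y → ~y)) ↔ x) ↔ (z ⊗ (1 ↔ y)) = 1 − |0.565 − 0.133| = 1 − 0.432 = 0.568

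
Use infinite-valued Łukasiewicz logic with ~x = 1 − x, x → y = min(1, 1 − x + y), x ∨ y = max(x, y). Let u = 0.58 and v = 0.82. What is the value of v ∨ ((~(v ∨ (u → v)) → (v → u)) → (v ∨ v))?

0.82

u → v = min(1, 1 − 0.58 + 0.82) = min(1, 1.24) = 1.00
v ∨ (u → v) = max(0.82, 1.00) = 1.00
~(v ∨ (u → v)) = 1 − 1.00 = 0.00
v → u = min(1, 1 − 0.82 + 0.58) = min(1, 0.76) = 0.76
~(v ∨ (u → v)) → (v → u) = min(1, 1 − 0.00 + 0.76) = min(1, 1.76) = 1.00
v ∨ v = max(0.82, 0.82) = 0.82
(~(v ∨ (u → v)) → (v → u)) → (v ∨ v) = min(1, 1 − 1.00 + 0.82) = min(1, 0.82) = 0.82
v ∨ ((~(v ∨ (u → v)) → (v → u)) → (v ∨ v)) = max(0.82, 0.82) = 0.82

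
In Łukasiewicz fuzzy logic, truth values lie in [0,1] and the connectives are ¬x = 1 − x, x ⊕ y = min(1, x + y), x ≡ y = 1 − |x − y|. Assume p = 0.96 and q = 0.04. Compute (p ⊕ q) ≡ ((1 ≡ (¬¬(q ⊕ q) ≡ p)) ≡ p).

0.16

p ⊕ q = min(1, 0.96 + 0.04) = min(1, 1.00) = 1.00
q ⊕ q = min(1, 0.04 + 0.04) = min(1, 0.08) = 0.08
¬(q ⊕ q) = 1 − 0.08 = 0.92
¬¬(q ⊕ q) = 1 − 0.92 = 0.08
¬¬(q ⊕ q) ≡ p = 1 − |0.08 − 0.96| = 1 − 0.88 = 0.12
1 ≡ (¬¬(q ⊕ q) ≡ p) = 1 − |1.00 − 0.12| = 1 − 0.88 = 0.12
(1 ≡ (¬¬(q ⊕ q) ≡ p)) ≡ p = 1 − |0.12 − 0.96| = 1 − 0.84 = 0.16
(p ⊕ q) ≡ ((1 ≡ (¬¬(q ⊕ q) ≡ p)) ≡ p) = 1 − |1.00 − 0.16| = 1 − 0.84 = 0.16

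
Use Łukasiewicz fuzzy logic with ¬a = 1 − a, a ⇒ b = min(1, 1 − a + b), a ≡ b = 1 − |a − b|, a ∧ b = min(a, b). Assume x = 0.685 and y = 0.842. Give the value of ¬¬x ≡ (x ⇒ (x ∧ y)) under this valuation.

0.685

¬x = 1 − 0.685 = 0.315
¬¬x = 1 − 0.315 = 0.685
x ∧ y = min(0.685, 0.842) = 0.685
x ⇒ (x ∧ y) = min(1, 1 − 0.685 + 0.685) = min(1, 1.000) = 1.000
¬¬x ≡ (x ⇒ (x ∧ y)) = 1 − |0.685 − 1.000| = 1 − 0.315 = 0.685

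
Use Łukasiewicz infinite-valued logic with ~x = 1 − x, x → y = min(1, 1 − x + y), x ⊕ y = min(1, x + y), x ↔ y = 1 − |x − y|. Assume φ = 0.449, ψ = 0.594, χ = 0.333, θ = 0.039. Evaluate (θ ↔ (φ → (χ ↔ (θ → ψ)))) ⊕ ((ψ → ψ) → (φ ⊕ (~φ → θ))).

θ → ψ = min(1, 1 − 0.039 + 0.594) = min(1, 1.555) = 1.000
χ ↔ (θ → ψ) = 1 − |0.333 − 1.000| = 1 − 0.667 = 0.333
φ → (χ ↔ (θ → ψ)) = min(1, 1 − 0.449 + 0.333) = min(1, 0.884) = 0.884
θ ↔ (φ → (χ ↔ (θ → ψ))) = 1 − |0.039 − 0.884| = 1 − 0.845 = 0.155
ψ → ψ = min(1, 1 − 0.594 + 0.594) = min(1, 1.000) = 1.000
~φ = 1 − 0.449 = 0.551
~φ → θ = min(1, 1 − 0.551 + 0.039) = min(1, 0.488) = 0.488
φ ⊕ (~φ → θ) = min(1, 0.449 + 0.488) = min(1, 0.937) = 0.937
(ψ → ψ) → (φ ⊕ (~φ → θ)) = min(1, 1 − 1.000 + 0.937) = min(1, 0.937) = 0.937
(θ ↔ (φ → (χ ↔ (θ → ψ)))) ⊕ ((ψ → ψ) → (φ ⊕ (~φ → θ))) = min(1, 0.155 + 0.937) = min(1, 1.092) = 1.000

1.000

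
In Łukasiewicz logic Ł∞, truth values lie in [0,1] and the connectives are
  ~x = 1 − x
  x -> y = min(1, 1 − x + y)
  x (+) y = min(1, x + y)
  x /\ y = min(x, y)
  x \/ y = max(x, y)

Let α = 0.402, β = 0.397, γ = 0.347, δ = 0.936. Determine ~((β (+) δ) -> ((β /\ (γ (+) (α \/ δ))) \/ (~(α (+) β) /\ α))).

0.603

β (+) δ = min(1, 0.397 + 0.936) = min(1, 1.333) = 1.000
α \/ δ = max(0.402, 0.936) = 0.936
γ (+) (α \/ δ) = min(1, 0.347 + 0.936) = min(1, 1.283) = 1.000
β /\ (γ (+) (α \/ δ)) = min(0.397, 1.000) = 0.397
α (+) β = min(1, 0.402 + 0.397) = min(1, 0.799) = 0.799
~(α (+) β) = 1 − 0.799 = 0.201
~(α (+) β) /\ α = min(0.201, 0.402) = 0.201
(β /\ (γ (+) (α \/ δ))) \/ (~(α (+) β) /\ α) = max(0.397, 0.201) = 0.397
(β (+) δ) -> ((β /\ (γ (+) (α \/ δ))) \/ (~(α (+) β) /\ α)) = min(1, 1 − 1.000 + 0.397) = min(1, 0.397) = 0.397
~((β (+) δ) -> ((β /\ (γ (+) (α \/ δ))) \/ (~(α (+) β) /\ α))) = 1 − 0.397 = 0.603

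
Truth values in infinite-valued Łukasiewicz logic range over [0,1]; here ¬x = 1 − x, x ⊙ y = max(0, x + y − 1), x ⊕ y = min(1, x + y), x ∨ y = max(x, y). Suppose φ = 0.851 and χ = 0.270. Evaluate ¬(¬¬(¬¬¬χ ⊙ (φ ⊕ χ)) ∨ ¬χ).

¬χ = 1 − 0.270 = 0.730
¬¬χ = 1 − 0.730 = 0.270
¬¬¬χ = 1 − 0.270 = 0.730
φ ⊕ χ = min(1, 0.851 + 0.270) = min(1, 1.121) = 1.000
¬¬¬χ ⊙ (φ ⊕ χ) = max(0, 0.730 + 1.000 − 1) = max(0, 0.730) = 0.730
¬(¬¬¬χ ⊙ (φ ⊕ χ)) = 1 − 0.730 = 0.270
¬¬(¬¬¬χ ⊙ (φ ⊕ χ)) = 1 − 0.270 = 0.730
¬¬(¬¬¬χ ⊙ (φ ⊕ χ)) ∨ ¬χ = max(0.730, 0.730) = 0.730
¬(¬¬(¬¬¬χ ⊙ (φ ⊕ χ)) ∨ ¬χ) = 1 − 0.730 = 0.270

0.270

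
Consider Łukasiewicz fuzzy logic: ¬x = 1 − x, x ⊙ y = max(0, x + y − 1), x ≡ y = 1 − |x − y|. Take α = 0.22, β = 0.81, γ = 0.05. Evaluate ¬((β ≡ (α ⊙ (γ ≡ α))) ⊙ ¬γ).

γ ≡ α = 1 − |0.05 − 0.22| = 1 − 0.17 = 0.83
α ⊙ (γ ≡ α) = max(0, 0.22 + 0.83 − 1) = max(0, 0.05) = 0.05
β ≡ (α ⊙ (γ ≡ α)) = 1 − |0.81 − 0.05| = 1 − 0.76 = 0.24
¬γ = 1 − 0.05 = 0.95
(β ≡ (α ⊙ (γ ≡ α))) ⊙ ¬γ = max(0, 0.24 + 0.95 − 1) = max(0, 0.19) = 0.19
¬((β ≡ (α ⊙ (γ ≡ α))) ⊙ ¬γ) = 1 − 0.19 = 0.81

0.81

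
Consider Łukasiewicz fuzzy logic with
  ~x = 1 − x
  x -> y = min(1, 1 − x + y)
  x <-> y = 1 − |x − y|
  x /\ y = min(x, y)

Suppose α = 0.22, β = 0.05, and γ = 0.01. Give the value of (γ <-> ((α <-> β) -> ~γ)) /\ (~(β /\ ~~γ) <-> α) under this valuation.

0.01

α <-> β = 1 − |0.22 − 0.05| = 1 − 0.17 = 0.83
~γ = 1 − 0.01 = 0.99
(α <-> β) -> ~γ = min(1, 1 − 0.83 + 0.99) = min(1, 1.16) = 1.00
γ <-> ((α <-> β) -> ~γ) = 1 − |0.01 − 1.00| = 1 − 0.99 = 0.01
~~γ = 1 − 0.99 = 0.01
β /\ ~~γ = min(0.05, 0.01) = 0.01
~(β /\ ~~γ) = 1 − 0.01 = 0.99
~(β /\ ~~γ) <-> α = 1 − |0.99 − 0.22| = 1 − 0.77 = 0.23
(γ <-> ((α <-> β) -> ~γ)) /\ (~(β /\ ~~γ) <-> α) = min(0.01, 0.23) = 0.01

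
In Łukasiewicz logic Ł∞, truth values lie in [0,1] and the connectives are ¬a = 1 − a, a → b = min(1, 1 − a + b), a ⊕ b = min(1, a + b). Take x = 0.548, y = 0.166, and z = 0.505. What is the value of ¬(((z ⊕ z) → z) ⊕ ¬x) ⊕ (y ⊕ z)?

0.714

z ⊕ z = min(1, 0.505 + 0.505) = min(1, 1.010) = 1.000
(z ⊕ z) → z = min(1, 1 − 1.000 + 0.505) = min(1, 0.505) = 0.505
¬x = 1 − 0.548 = 0.452
((z ⊕ z) → z) ⊕ ¬x = min(1, 0.505 + 0.452) = min(1, 0.957) = 0.957
¬(((z ⊕ z) → z) ⊕ ¬x) = 1 − 0.957 = 0.043
y ⊕ z = min(1, 0.166 + 0.505) = min(1, 0.671) = 0.671
¬(((z ⊕ z) → z) ⊕ ¬x) ⊕ (y ⊕ z) = min(1, 0.043 + 0.671) = min(1, 0.714) = 0.714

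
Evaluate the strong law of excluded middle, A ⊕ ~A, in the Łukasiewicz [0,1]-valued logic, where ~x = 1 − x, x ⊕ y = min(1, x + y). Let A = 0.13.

~A = 1 − 0.13 = 0.87
A ⊕ ~A = min(1, 0.13 + 0.87) = min(1, 1.00) = 1.00
(As expected: always 1 in Ł∞ since a ⊕ (1−a) = 1.)

1.00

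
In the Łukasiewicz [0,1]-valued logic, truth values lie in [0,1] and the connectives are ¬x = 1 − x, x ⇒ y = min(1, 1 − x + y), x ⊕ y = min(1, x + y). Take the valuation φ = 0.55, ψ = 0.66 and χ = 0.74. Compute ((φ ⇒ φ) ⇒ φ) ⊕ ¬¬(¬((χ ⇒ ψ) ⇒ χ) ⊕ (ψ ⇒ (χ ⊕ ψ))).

φ ⇒ φ = min(1, 1 − 0.55 + 0.55) = min(1, 1.00) = 1.00
(φ ⇒ φ) ⇒ φ = min(1, 1 − 1.00 + 0.55) = min(1, 0.55) = 0.55
χ ⇒ ψ = min(1, 1 − 0.74 + 0.66) = min(1, 0.92) = 0.92
(χ ⇒ ψ) ⇒ χ = min(1, 1 − 0.92 + 0.74) = min(1, 0.82) = 0.82
¬((χ ⇒ ψ) ⇒ χ) = 1 − 0.82 = 0.18
χ ⊕ ψ = min(1, 0.74 + 0.66) = min(1, 1.40) = 1.00
ψ ⇒ (χ ⊕ ψ) = min(1, 1 − 0.66 + 1.00) = min(1, 1.34) = 1.00
¬((χ ⇒ ψ) ⇒ χ) ⊕ (ψ ⇒ (χ ⊕ ψ)) = min(1, 0.18 + 1.00) = min(1, 1.18) = 1.00
¬(¬((χ ⇒ ψ) ⇒ χ) ⊕ (ψ ⇒ (χ ⊕ ψ))) = 1 − 1.00 = 0.00
¬¬(¬((χ ⇒ ψ) ⇒ χ) ⊕ (ψ ⇒ (χ ⊕ ψ))) = 1 − 0.00 = 1.00
((φ ⇒ φ) ⇒ φ) ⊕ ¬¬(¬((χ ⇒ ψ) ⇒ χ) ⊕ (ψ ⇒ (χ ⊕ ψ))) = min(1, 0.55 + 1.00) = min(1, 1.55) = 1.00

1.00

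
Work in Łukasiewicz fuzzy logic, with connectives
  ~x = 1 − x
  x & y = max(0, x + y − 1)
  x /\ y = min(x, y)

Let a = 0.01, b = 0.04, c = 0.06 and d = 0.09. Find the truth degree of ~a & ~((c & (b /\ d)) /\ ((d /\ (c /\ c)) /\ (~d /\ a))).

0.99

~a = 1 − 0.01 = 0.99
b /\ d = min(0.04, 0.09) = 0.04
c & (b /\ d) = max(0, 0.06 + 0.04 − 1) = max(0, -0.90) = 0.00
c /\ c = min(0.06, 0.06) = 0.06
d /\ (c /\ c) = min(0.09, 0.06) = 0.06
~d = 1 − 0.09 = 0.91
~d /\ a = min(0.91, 0.01) = 0.01
(d /\ (c /\ c)) /\ (~d /\ a) = min(0.06, 0.01) = 0.01
(c & (b /\ d)) /\ ((d /\ (c /\ c)) /\ (~d /\ a)) = min(0.00, 0.01) = 0.00
~((c & (b /\ d)) /\ ((d /\ (c /\ c)) /\ (~d /\ a))) = 1 − 0.00 = 1.00
~a & ~((c & (b /\ d)) /\ ((d /\ (c /\ c)) /\ (~d /\ a))) = max(0, 0.99 + 1.00 − 1) = max(0, 0.99) = 0.99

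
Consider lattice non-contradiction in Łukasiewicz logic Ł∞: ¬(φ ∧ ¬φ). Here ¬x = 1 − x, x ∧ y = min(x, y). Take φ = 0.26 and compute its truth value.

0.74

¬φ = 1 − 0.26 = 0.74
φ ∧ ¬φ = min(0.26, 0.74) = 0.26
¬(φ ∧ ¬φ) = 1 − 0.26 = 0.74
(The value 0.74 < 1 shows this instance is not satisfied; not a Ł∞-tautology — its value is 1 − min(a, 1−a).)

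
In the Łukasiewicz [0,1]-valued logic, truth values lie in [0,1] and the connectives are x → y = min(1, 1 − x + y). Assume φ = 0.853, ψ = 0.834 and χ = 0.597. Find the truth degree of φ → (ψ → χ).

0.910

ψ → χ = min(1, 1 − 0.834 + 0.597) = min(1, 0.763) = 0.763
φ → (ψ → χ) = min(1, 1 − 0.853 + 0.763) = min(1, 0.910) = 0.910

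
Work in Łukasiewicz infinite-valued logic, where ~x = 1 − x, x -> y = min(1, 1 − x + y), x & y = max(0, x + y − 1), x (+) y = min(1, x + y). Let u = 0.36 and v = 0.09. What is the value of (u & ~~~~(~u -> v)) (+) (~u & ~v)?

0.55

~u = 1 − 0.36 = 0.64
~u -> v = min(1, 1 − 0.64 + 0.09) = min(1, 0.45) = 0.45
~(~u -> v) = 1 − 0.45 = 0.55
~~(~u -> v) = 1 − 0.55 = 0.45
~~~(~u -> v) = 1 − 0.45 = 0.55
~~~~(~u -> v) = 1 − 0.55 = 0.45
u & ~~~~(~u -> v) = max(0, 0.36 + 0.45 − 1) = max(0, -0.19) = 0.00
~v = 1 − 0.09 = 0.91
~u & ~v = max(0, 0.64 + 0.91 − 1) = max(0, 0.55) = 0.55
(u & ~~~~(~u -> v)) (+) (~u & ~v) = min(1, 0.00 + 0.55) = min(1, 0.55) = 0.55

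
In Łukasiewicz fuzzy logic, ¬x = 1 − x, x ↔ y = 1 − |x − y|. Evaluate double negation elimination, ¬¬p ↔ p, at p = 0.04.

1.00

¬p = 1 − 0.04 = 0.96
¬¬p = 1 − 0.96 = 0.04
¬¬p ↔ p = 1 − |0.04 − 0.04| = 1 − 0.00 = 1.00
(As expected: always 1 in Ł∞ since negation is involutive.)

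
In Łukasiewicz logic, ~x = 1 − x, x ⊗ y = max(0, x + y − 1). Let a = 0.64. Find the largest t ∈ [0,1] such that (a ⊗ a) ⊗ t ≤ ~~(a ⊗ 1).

1.00

a ⊗ a = max(0, 0.64 + 0.64 − 1) = max(0, 0.28) = 0.28
So the left factor is a ⊗ a = 0.28.
a ⊗ 1 = max(0, 0.64 + 1.00 − 1) = max(0, 0.64) = 0.64
~(a ⊗ 1) = 1 − 0.64 = 0.36
~~(a ⊗ 1) = 1 − 0.36 = 0.64
So the right-hand bound is ~~(a ⊗ 1) = 0.64.
The residuum of the Łukasiewicz t-norm gives the supremum: min(1, 1 − 0.28 + 0.64).
1 − 0.28 + 0.64 = 1.36, so t = min(1, 1.36) = 1.00.
Check: 0.28 ⊗ 1.00 = max(0, 0.28) = 0.28 ≤ 0.64.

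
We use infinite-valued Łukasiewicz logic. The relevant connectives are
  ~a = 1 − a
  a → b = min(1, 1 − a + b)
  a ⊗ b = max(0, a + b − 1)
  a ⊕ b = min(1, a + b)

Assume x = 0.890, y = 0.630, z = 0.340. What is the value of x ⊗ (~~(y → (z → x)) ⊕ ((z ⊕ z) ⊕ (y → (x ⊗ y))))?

z → x = min(1, 1 − 0.340 + 0.890) = min(1, 1.550) = 1.000
y → (z → x) = min(1, 1 − 0.630 + 1.000) = min(1, 1.370) = 1.000
~(y → (z → x)) = 1 − 1.000 = 0.000
~~(y → (z → x)) = 1 − 0.000 = 1.000
z ⊕ z = min(1, 0.340 + 0.340) = min(1, 0.680) = 0.680
x ⊗ y = max(0, 0.890 + 0.630 − 1) = max(0, 0.520) = 0.520
y → (x ⊗ y) = min(1, 1 − 0.630 + 0.520) = min(1, 0.890) = 0.890
(z ⊕ z) ⊕ (y → (x ⊗ y)) = min(1, 0.680 + 0.890) = min(1, 1.570) = 1.000
~~(y → (z → x)) ⊕ ((z ⊕ z) ⊕ (y → (x ⊗ y))) = min(1, 1.000 + 1.000) = min(1, 2.000) = 1.000
x ⊗ (~~(y → (z → x)) ⊕ ((z ⊕ z) ⊕ (y → (x ⊗ y)))) = max(0, 0.890 + 1.000 − 1) = max(0, 0.890) = 0.890

0.890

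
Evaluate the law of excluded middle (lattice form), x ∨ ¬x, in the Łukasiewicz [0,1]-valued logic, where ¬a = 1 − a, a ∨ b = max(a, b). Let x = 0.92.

¬x = 1 − 0.92 = 0.08
x ∨ ¬x = max(0.92, 0.08) = 0.92
(The value 0.92 < 1 shows this instance is not satisfied; not a Ł∞-tautology — its value is max(a, 1−a).)

0.92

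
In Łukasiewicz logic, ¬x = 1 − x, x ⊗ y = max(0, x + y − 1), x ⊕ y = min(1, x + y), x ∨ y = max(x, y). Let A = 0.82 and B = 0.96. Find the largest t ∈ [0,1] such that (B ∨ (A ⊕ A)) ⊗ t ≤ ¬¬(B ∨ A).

0.96

A ⊕ A = min(1, 0.82 + 0.82) = min(1, 1.64) = 1.00
B ∨ (A ⊕ A) = max(0.96, 1.00) = 1.00
So the left factor is B ∨ (A ⊕ A) = 1.00.
B ∨ A = max(0.96, 0.82) = 0.96
¬(B ∨ A) = 1 − 0.96 = 0.04
¬¬(B ∨ A) = 1 − 0.04 = 0.96
So the right-hand bound is ¬¬(B ∨ A) = 0.96.
The residuum of the Łukasiewicz t-norm gives the supremum: min(1, 1 − 1.00 + 0.96).
1 − 1.00 + 0.96 = 0.96, so t = min(1, 0.96) = 0.96.
Check: 1.00 ⊗ 0.96 = max(0, 0.96) = 0.96 ≤ 0.96.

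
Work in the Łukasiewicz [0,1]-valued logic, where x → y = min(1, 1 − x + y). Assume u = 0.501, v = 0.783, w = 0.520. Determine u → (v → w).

v → w = min(1, 1 − 0.783 + 0.520) = min(1, 0.737) = 0.737
u → (v → w) = min(1, 1 − 0.501 + 0.737) = min(1, 1.236) = 1.000

1.000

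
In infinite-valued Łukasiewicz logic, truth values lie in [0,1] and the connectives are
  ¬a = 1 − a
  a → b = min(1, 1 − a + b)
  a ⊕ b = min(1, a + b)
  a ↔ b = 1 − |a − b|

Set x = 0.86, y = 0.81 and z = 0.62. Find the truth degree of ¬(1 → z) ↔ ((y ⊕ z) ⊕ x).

0.38

1 → z = min(1, 1 − 1.00 + 0.62) = min(1, 0.62) = 0.62
¬(1 → z) = 1 − 0.62 = 0.38
y ⊕ z = min(1, 0.81 + 0.62) = min(1, 1.43) = 1.00
(y ⊕ z) ⊕ x = min(1, 1.00 + 0.86) = min(1, 1.86) = 1.00
¬(1 → z) ↔ ((y ⊕ z) ⊕ x) = 1 − |0.38 − 1.00| = 1 − 0.62 = 0.38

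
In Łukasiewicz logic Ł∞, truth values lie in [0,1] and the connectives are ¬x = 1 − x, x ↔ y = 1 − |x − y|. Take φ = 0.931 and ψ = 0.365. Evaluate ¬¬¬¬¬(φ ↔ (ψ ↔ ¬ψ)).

¬ψ = 1 − 0.365 = 0.635
ψ ↔ ¬ψ = 1 − |0.365 − 0.635| = 1 − 0.270 = 0.730
φ ↔ (ψ ↔ ¬ψ) = 1 − |0.931 − 0.730| = 1 − 0.201 = 0.799
¬(φ ↔ (ψ ↔ ¬ψ)) = 1 − 0.799 = 0.201
¬¬(φ ↔ (ψ ↔ ¬ψ)) = 1 − 0.201 = 0.799
¬¬¬(φ ↔ (ψ ↔ ¬ψ)) = 1 − 0.799 = 0.201
¬¬¬¬(φ ↔ (ψ ↔ ¬ψ)) = 1 − 0.201 = 0.799
¬¬¬¬¬(φ ↔ (ψ ↔ ¬ψ)) = 1 − 0.799 = 0.201

0.201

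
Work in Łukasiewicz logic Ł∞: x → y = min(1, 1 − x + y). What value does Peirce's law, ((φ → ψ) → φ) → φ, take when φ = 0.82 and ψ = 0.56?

φ → ψ = min(1, 1 − 0.82 + 0.56) = min(1, 0.74) = 0.74
(φ → ψ) → φ = min(1, 1 − 0.74 + 0.82) = min(1, 1.08) = 1.00
((φ → ψ) → φ) → φ = min(1, 1 − 1.00 + 0.82) = min(1, 0.82) = 0.82
(The value 0.82 < 1 shows this instance is not satisfied; not a Ł∞-tautology in general.)

0.82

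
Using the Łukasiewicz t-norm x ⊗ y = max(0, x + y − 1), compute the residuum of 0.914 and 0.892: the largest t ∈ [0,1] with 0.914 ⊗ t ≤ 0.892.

0.978

The residuum of the Łukasiewicz t-norm gives the supremum: min(1, 1 − 0.914 + 0.892).
1 − 0.914 + 0.892 = 0.978, so t = min(1, 0.978) = 0.978.
Check: 0.914 ⊗ 0.978 = max(0, 0.892) = 0.892 ≤ 0.892.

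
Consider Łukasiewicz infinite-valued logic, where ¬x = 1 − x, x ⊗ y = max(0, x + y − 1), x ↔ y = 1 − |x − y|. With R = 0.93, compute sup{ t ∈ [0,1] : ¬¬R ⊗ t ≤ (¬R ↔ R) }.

¬R = 1 − 0.93 = 0.07
¬¬R = 1 − 0.07 = 0.93
So the left factor is ¬¬R = 0.93.
¬R ↔ R = 1 − |0.07 − 0.93| = 1 − 0.86 = 0.14
So the right-hand bound is ¬R ↔ R = 0.14.
The residuum of the Łukasiewicz t-norm gives the supremum: min(1, 1 − 0.93 + 0.14).
1 − 0.93 + 0.14 = 0.21, so t = min(1, 0.21) = 0.21.
Check: 0.93 ⊗ 0.21 = max(0, 0.14) = 0.14 ≤ 0.14.

0.21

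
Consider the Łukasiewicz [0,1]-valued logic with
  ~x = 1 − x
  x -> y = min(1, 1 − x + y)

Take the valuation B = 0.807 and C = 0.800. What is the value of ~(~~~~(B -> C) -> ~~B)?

B -> C = min(1, 1 − 0.807 + 0.800) = min(1, 0.993) = 0.993
~(B -> C) = 1 − 0.993 = 0.007
~~(B -> C) = 1 − 0.007 = 0.993
~~~(B -> C) = 1 − 0.993 = 0.007
~~~~(B -> C) = 1 − 0.007 = 0.993
~B = 1 − 0.807 = 0.193
~~B = 1 − 0.193 = 0.807
~~~~(B -> C) -> ~~B = min(1, 1 − 0.993 + 0.807) = min(1, 0.814) = 0.814
~(~~~~(B -> C) -> ~~B) = 1 − 0.814 = 0.186

0.186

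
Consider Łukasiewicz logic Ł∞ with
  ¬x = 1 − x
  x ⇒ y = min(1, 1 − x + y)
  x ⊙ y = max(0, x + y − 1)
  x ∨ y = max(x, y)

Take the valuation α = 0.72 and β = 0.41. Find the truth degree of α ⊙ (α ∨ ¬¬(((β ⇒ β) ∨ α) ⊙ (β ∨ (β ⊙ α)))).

0.44

β ⇒ β = min(1, 1 − 0.41 + 0.41) = min(1, 1.00) = 1.00
(β ⇒ β) ∨ α = max(1.00, 0.72) = 1.00
β ⊙ α = max(0, 0.41 + 0.72 − 1) = max(0, 0.13) = 0.13
β ∨ (β ⊙ α) = max(0.41, 0.13) = 0.41
((β ⇒ β) ∨ α) ⊙ (β ∨ (β ⊙ α)) = max(0, 1.00 + 0.41 − 1) = max(0, 0.41) = 0.41
¬(((β ⇒ β) ∨ α) ⊙ (β ∨ (β ⊙ α))) = 1 − 0.41 = 0.59
¬¬(((β ⇒ β) ∨ α) ⊙ (β ∨ (β ⊙ α))) = 1 − 0.59 = 0.41
α ∨ ¬¬(((β ⇒ β) ∨ α) ⊙ (β ∨ (β ⊙ α))) = max(0.72, 0.41) = 0.72
α ⊙ (α ∨ ¬¬(((β ⇒ β) ∨ α) ⊙ (β ∨ (β ⊙ α)))) = max(0, 0.72 + 0.72 − 1) = max(0, 0.44) = 0.44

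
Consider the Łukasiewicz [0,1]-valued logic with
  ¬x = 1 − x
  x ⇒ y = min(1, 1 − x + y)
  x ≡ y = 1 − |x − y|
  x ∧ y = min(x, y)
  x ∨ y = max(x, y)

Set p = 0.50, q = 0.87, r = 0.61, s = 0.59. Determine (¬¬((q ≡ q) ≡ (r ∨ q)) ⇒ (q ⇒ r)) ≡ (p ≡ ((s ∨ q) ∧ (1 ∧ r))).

0.98

q ≡ q = 1 − |0.87 − 0.87| = 1 − 0.00 = 1.00
r ∨ q = max(0.61, 0.87) = 0.87
(q ≡ q) ≡ (r ∨ q) = 1 − |1.00 − 0.87| = 1 − 0.13 = 0.87
¬((q ≡ q) ≡ (r ∨ q)) = 1 − 0.87 = 0.13
¬¬((q ≡ q) ≡ (r ∨ q)) = 1 − 0.13 = 0.87
q ⇒ r = min(1, 1 − 0.87 + 0.61) = min(1, 0.74) = 0.74
¬¬((q ≡ q) ≡ (r ∨ q)) ⇒ (q ⇒ r) = min(1, 1 − 0.87 + 0.74) = min(1, 0.87) = 0.87
s ∨ q = max(0.59, 0.87) = 0.87
1 ∧ r = min(1.00, 0.61) = 0.61
(s ∨ q) ∧ (1 ∧ r) = min(0.87, 0.61) = 0.61
p ≡ ((s ∨ q) ∧ (1 ∧ r)) = 1 − |0.50 − 0.61| = 1 − 0.11 = 0.89
(¬¬((q ≡ q) ≡ (r ∨ q)) ⇒ (q ⇒ r)) ≡ (p ≡ ((s ∨ q) ∧ (1 ∧ r))) = 1 − |0.87 − 0.89| = 1 − 0.02 = 0.98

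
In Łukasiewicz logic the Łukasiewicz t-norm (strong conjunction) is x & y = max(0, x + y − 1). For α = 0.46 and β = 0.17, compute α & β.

0.00

α & β = max(0, 0.46 + 0.17 − 1) = max(0, -0.37) = 0.00
For comparison, the Gödel (minimum) t-norm min(x, y) would give 0.17.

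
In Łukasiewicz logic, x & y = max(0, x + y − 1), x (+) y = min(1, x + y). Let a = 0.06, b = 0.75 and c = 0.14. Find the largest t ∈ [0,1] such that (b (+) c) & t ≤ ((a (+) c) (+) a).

b (+) c = min(1, 0.75 + 0.14) = min(1, 0.89) = 0.89
So the left factor is b (+) c = 0.89.
a (+) c = min(1, 0.06 + 0.14) = min(1, 0.20) = 0.20
(a (+) c) (+) a = min(1, 0.20 + 0.06) = min(1, 0.26) = 0.26
So the right-hand bound is (a (+) c) (+) a = 0.26.
The residuum of the Łukasiewicz t-norm gives the supremum: min(1, 1 − 0.89 + 0.26).
1 − 0.89 + 0.26 = 0.37, so t = min(1, 0.37) = 0.37.
Check: 0.89 & 0.37 = max(0, 0.26) = 0.26 ≤ 0.26.

0.37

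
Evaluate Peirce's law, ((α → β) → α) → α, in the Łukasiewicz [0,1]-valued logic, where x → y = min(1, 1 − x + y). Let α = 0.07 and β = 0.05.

0.98

α → β = min(1, 1 − 0.07 + 0.05) = min(1, 0.98) = 0.98
(α → β) → α = min(1, 1 − 0.98 + 0.07) = min(1, 0.09) = 0.09
((α → β) → α) → α = min(1, 1 − 0.09 + 0.07) = min(1, 0.98) = 0.98
(The value 0.98 < 1 shows this instance is not satisfied; not a Ł∞-tautology in general.)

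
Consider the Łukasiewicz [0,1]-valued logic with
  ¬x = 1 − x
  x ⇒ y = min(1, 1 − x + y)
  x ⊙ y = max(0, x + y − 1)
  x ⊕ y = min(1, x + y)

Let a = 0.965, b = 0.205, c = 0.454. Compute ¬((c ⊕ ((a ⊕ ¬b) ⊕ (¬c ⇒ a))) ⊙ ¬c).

0.454

¬b = 1 − 0.205 = 0.795
a ⊕ ¬b = min(1, 0.965 + 0.795) = min(1, 1.760) = 1.000
¬c = 1 − 0.454 = 0.546
¬c ⇒ a = min(1, 1 − 0.546 + 0.965) = min(1, 1.419) = 1.000
(a ⊕ ¬b) ⊕ (¬c ⇒ a) = min(1, 1.000 + 1.000) = min(1, 2.000) = 1.000
c ⊕ ((a ⊕ ¬b) ⊕ (¬c ⇒ a)) = min(1, 0.454 + 1.000) = min(1, 1.454) = 1.000
(c ⊕ ((a ⊕ ¬b) ⊕ (¬c ⇒ a))) ⊙ ¬c = max(0, 1.000 + 0.546 − 1) = max(0, 0.546) = 0.546
¬((c ⊕ ((a ⊕ ¬b) ⊕ (¬c ⇒ a))) ⊙ ¬c) = 1 − 0.546 = 0.454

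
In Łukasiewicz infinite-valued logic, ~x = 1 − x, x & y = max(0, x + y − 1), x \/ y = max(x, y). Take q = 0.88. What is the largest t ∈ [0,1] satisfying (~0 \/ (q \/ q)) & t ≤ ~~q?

~0 = 1 − 0.00 = 1.00
q \/ q = max(0.88, 0.88) = 0.88
~0 \/ (q \/ q) = max(1.00, 0.88) = 1.00
So the left factor is ~0 \/ (q \/ q) = 1.00.
~q = 1 − 0.88 = 0.12
~~q = 1 − 0.12 = 0.88
So the right-hand bound is ~~q = 0.88.
The residuum of the Łukasiewicz t-norm gives the supremum: min(1, 1 − 1.00 + 0.88).
1 − 1.00 + 0.88 = 0.88, so t = min(1, 0.88) = 0.88.
Check: 1.00 & 0.88 = max(0, 0.88) = 0.88 ≤ 0.88.

0.88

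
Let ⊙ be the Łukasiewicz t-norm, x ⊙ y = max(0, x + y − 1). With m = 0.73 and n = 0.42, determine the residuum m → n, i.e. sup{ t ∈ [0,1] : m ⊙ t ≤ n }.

The residuum of the Łukasiewicz t-norm gives the supremum: min(1, 1 − 0.73 + 0.42).
1 − 0.73 + 0.42 = 0.69, so t = min(1, 0.69) = 0.69.
Check: 0.73 ⊙ 0.69 = max(0, 0.42) = 0.42 ≤ 0.42.

0.69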